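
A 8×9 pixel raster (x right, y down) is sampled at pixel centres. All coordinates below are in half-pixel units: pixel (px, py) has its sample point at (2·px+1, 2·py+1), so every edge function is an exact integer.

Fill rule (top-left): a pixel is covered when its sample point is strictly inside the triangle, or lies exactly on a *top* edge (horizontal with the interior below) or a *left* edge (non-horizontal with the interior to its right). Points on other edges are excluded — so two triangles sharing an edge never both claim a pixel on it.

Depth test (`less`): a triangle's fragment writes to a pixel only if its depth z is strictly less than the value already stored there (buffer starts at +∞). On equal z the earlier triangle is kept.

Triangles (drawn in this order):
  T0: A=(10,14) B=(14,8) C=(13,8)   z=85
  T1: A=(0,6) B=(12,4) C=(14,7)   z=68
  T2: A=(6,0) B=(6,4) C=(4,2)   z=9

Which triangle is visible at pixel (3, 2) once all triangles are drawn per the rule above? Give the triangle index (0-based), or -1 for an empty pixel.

T0:
  2·area = 6  (B↔C swapped to make it positive)
  edge (10, 14)→(13, 8): d=(3,-6) top-left  bias=+0
  edge (13, 8)→(14, 8): d=(1,0) top-left  bias=+0
  edge (14, 8)→(10, 14): d=(-4,6) right/bottom  bias=-1
    (6,4)@(13, 9): e=[3,1,2] → █
    (7,4)@(15, 9): e=[15,1,-10] → ·
    (6,5)@(13, 11): e=[9,3,-6] → ·
  covered (1 px):
    · · · · · · · ·
    · · · · · · · ·
    · · · · · · · ·
    · · · · · · · ·
    · · · · · · █ ·
    · · · · · · · ·
    · · · · · · · ·
    · · · · · · · ·
    · · · · · · · ·
T1:
  2·area = 40
  edge (0, 6)→(12, 4): d=(12,-2) top-left  bias=+0
  edge (12, 4)→(14, 7): d=(2,3) right/bottom  bias=-1
  edge (14, 7)→(0, 6): d=(-14,-1) top-left  bias=+0
    (3,2)@(7, 5): e=[2,17,21] → █
    (4,2)@(9, 5): e=[6,11,23] → █
    (5,2)@(11, 5): e=[10,5,25] → █
    (6,2)@(13, 5): e=[14,-1,27] → ·
    (3,3)@(7, 7): e=[26,21,-7] → ·
    (4,3)@(9, 7): e=[30,15,-5] → ·
    (5,3)@(11, 7): e=[34,9,-3] → ·
  covered (3 px):
    · · · · · · · ·
    · · · · · · · ·
    · · · █ █ █ · ·
    · · · · · · · ·
    · · · · · · · ·
    · · · · · · · ·
    · · · · · · · ·
    · · · · · · · ·
    · · · · · · · ·
T2:
  2·area = 8
  edge (6, 0)→(6, 4): d=(0,4) right/bottom  bias=-1
  edge (6, 4)→(4, 2): d=(-2,-2) top-left  bias=+0
  edge (4, 2)→(6, 0): d=(2,-2) top-left  bias=+0
    (1,0)@(3, 1): e=[12,0,-4] → ·  [on edge]
    (2,0)@(5, 1): e=[4,4,0] → █  [on edge]
    (3,0)@(7, 1): e=[-4,8,4] → ·
    (1,1)@(3, 3): e=[12,-4,0] → ·  [on edge]
    (2,1)@(5, 3): e=[4,0,4] → █  [on edge]
    (3,1)@(7, 3): e=[-4,4,8] → ·
    (0,2)@(1, 5): e=[20,-12,0] → ·  [on edge]
    (2,2)@(5, 5): e=[4,-4,8] → ·
    (3,2)@(7, 5): e=[-4,0,12] → ·  [on edge]
    (4,3)@(9, 7): e=[-12,0,20] → ·  [on edge]
    (5,4)@(11, 9): e=[-20,0,28] → ·  [on edge]
    (6,5)@(13, 11): e=[-28,0,36] → ·  [on edge]
    (7,6)@(15, 13): e=[-36,0,44] → ·  [on edge]
  covered (2 px):
    · · █ · · · · ·
    · · █ · · · · ·
    · · · · · · · ·
    · · · · · · · ·
    · · · · · · · ·
    · · · · · · · ·
    · · · · · · · ·
    · · · · · · · ·
    · · · · · · · ·

Z-buffer (winner per pixel, '.' = empty):
  . . 2 . . . . .
  . . 2 . . . . .
  . . . 1 1 1 . .
  . . . . . . . .
  . . . . . . 0 .
  . . . . . . . .
  . . . . . . . .
  . . . . . . . .
  . . . . . . . .

Result: 1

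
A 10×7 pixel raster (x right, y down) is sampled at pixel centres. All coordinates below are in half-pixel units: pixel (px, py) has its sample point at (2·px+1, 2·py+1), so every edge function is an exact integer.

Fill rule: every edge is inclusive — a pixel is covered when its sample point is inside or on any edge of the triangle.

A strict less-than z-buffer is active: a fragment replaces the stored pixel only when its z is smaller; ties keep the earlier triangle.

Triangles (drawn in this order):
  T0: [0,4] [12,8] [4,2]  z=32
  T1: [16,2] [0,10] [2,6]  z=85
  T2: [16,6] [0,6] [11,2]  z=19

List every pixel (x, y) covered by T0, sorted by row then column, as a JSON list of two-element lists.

T0:
  2·area = 40  (B↔C swapped to make it positive)
  edge (0, 4)→(4, 2): d=(4,-2) inclusive
  edge (4, 2)→(12, 8): d=(8,6) inclusive
  edge (12, 8)→(0, 4): d=(-12,-4) inclusive
    (1,1)@(3, 3): e=[2,14,24] → █
    (2,1)@(5, 3): e=[6,2,32] → █
    (3,1)@(7, 3): e=[10,-10,40] → ·
    (1,2)@(3, 5): e=[10,30,0] → █  [on edge]
    (3,2)@(7, 5): e=[18,6,16] → █
    (4,2)@(9, 5): e=[22,-6,24] → ·
    (1,3)@(3, 7): e=[18,46,-24] → ·
    (2,3)@(5, 7): e=[22,34,-16] → ·
    (3,3)@(7, 7): e=[26,22,-8] → ·
    (4,3)@(9, 7): e=[30,10,0] → █  [on edge]
    (5,3)@(11, 7): e=[34,-2,8] → ·
    (4,4)@(9, 9): e=[38,26,-24] → ·
    (7,4)@(15, 9): e=[50,-10,0] → ·  [on edge]
  covered (6 px):
    · · · · · · · · · ·
    · █ █ · · · · · · ·
    · █ █ █ · · · · · ·
    · · · · █ · · · · ·
    · · · · · · · · · ·
    · · · · · · · · · ·
    · · · · · · · · · ·
T1:
  2·area = 48
  edge (16, 2)→(0, 10): d=(-16,8) inclusive
  edge (0, 10)→(2, 6): d=(2,-4) inclusive
  edge (2, 6)→(16, 2): d=(14,-4) inclusive
    (6,1)@(13, 3): e=[8,38,2] → █
    (7,1)@(15, 3): e=[-8,46,10] → ·
    (3,2)@(7, 5): e=[24,18,6] → █
    (4,2)@(9, 5): e=[8,26,14] → █
    (5,2)@(11, 5): e=[-8,34,22] → ·
    (6,2)@(13, 5): e=[-24,42,30] → ·
    (1,3)@(3, 7): e=[24,6,18] → █
    (2,3)@(5, 7): e=[8,14,26] → █
    (3,3)@(7, 7): e=[-8,22,34] → ·
    (4,3)@(9, 7): e=[-24,30,42] → ·
    (0,4)@(1, 9): e=[8,2,38] → █
    (1,4)@(3, 9): e=[-8,10,46] → ·
  covered (6 px):
    · · · · · · · · · ·
    · · · · · · █ · · ·
    · · · █ █ · · · · ·
    · █ █ · · · · · · ·
    █ · · · · · · · · ·
    · · · · · · · · · ·
    · · · · · · · · · ·
T2:
  2·area = 64
  edge (16, 6)→(0, 6): d=(-16,0) inclusive
  edge (0, 6)→(11, 2): d=(11,-4) inclusive
  edge (11, 2)→(16, 6): d=(5,4) inclusive
    (4,1)@(9, 3): e=[48,3,13] → █
    (5,1)@(11, 3): e=[48,11,5] → █
    (6,1)@(13, 3): e=[48,19,-3] → ·
    (1,2)@(3, 5): e=[16,1,47] → █
    (2,2)@(5, 5): e=[16,9,39] → █
    (3,2)@(7, 5): e=[16,17,31] → █
    (6,2)@(13, 5): e=[16,41,7] → █
    (7,2)@(15, 5): e=[16,49,-1] → ·
    (1,3)@(3, 7): e=[-16,23,57] → ·
    (2,3)@(5, 7): e=[-16,31,49] → ·
    (3,3)@(7, 7): e=[-16,39,41] → ·
    (4,3)@(9, 7): e=[-16,47,33] → ·
  covered (8 px):
    · · · · · · · · · ·
    · · · · █ █ · · · ·
    · █ █ █ █ █ █ · · ·
    · · · · · · · · · ·
    · · · · · · · · · ·
    · · · · · · · · · ·
    · · · · · · · · · ·

Final: [[1,1],[2,1],[1,2],[2,2],[3,2],[4,3]]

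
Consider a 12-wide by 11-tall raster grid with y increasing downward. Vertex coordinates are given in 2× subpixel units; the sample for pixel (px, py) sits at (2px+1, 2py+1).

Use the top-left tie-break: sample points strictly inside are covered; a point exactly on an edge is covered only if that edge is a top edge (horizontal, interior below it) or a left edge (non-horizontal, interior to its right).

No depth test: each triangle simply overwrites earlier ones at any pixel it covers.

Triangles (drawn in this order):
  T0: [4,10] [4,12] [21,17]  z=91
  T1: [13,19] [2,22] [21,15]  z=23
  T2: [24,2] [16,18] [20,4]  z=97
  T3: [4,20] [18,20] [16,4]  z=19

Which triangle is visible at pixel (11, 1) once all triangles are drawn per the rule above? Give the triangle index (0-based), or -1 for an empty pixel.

T0:
  2·area = 34  (B↔C swapped to make it positive)
  edge (4, 10)→(21, 17): d=(17,7) right/bottom  bias=-1
  edge (21, 17)→(4, 12): d=(-17,-5) top-left  bias=+0
  edge (4, 12)→(4, 10): d=(0,-2) top-left  bias=+0
    (2,5)@(5, 11): e=[10,22,2] → #
    (3,5)@(7, 11): e=[-4,32,6] → ·
    (2,6)@(5, 13): e=[44,-12,2] → ·
    (4,6)@(9, 13): e=[16,8,10] → #
    (5,6)@(11, 13): e=[2,18,14] → #
    (6,6)@(13, 13): e=[-12,28,18] → ·
    (4,7)@(9, 15): e=[50,-26,10] → ·
    (5,7)@(11, 15): e=[36,-16,14] → ·
    (7,7)@(15, 15): e=[8,4,22] → #
    (8,7)@(17, 15): e=[-6,14,26] → ·
    (7,8)@(15, 17): e=[42,-30,22] → ·
    (10,8)@(21, 17): e=[0,0,34] → ·  [on edge]
  covered (4 px):
    · · · · · · · · · · · ·
    · · · · · · · · · · · ·
    · · · · · · · · · · · ·
    · · · · · · · · · · · ·
    · · · · · · · · · · · ·
    · · # · · · · · · · · ·
    · · · · # # · · · · · ·
    · · · · · · · # · · · ·
    · · · · · · · · · · · ·
    · · · · · · · · · · · ·
    · · · · · · · · · · · ·
T1:
  2·area = 20
  edge (13, 19)→(2, 22): d=(-11,3) right/bottom  bias=-1
  edge (2, 22)→(21, 15): d=(19,-7) top-left  bias=+0
  edge (21, 15)→(13, 19): d=(-8,4) right/bottom  bias=-1
    (10,7)@(21, 15): e=[20,0,0] → ·  [on edge]
    (8,8)@(17, 17): e=[10,10,0] → ·  [on edge]
    (5,9)@(11, 19): e=[6,6,8] → #
    (6,9)@(13, 19): e=[0,20,0] → ·  [on edge]
    (2,10)@(5, 21): e=[2,2,16] → #
    (3,10)@(7, 21): e=[-4,16,8] → ·
    (4,10)@(9, 21): e=[-10,30,0] → ·  [on edge]
    (5,10)@(11, 21): e=[-16,44,-8] → ·
  covered (2 px):
    · · · · · · · · · · · ·
    · · · · · · · · · · · ·
    · · · · · · · · · · · ·
    · · · · · · · · · · · ·
    · · · · · · · · · · · ·
    · · · · · · · · · · · ·
    · · · · · · · · · · · ·
    · · · · · · · · · · · ·
    · · · · · · · · · · · ·
    · · · · · # · · · · · ·
    · · # · · · · · · · · ·
T2:
  2·area = 48
  edge (24, 2)→(16, 18): d=(-8,16) right/bottom  bias=-1
  edge (16, 18)→(20, 4): d=(4,-14) top-left  bias=+0
  edge (20, 4)→(24, 2): d=(4,-2) top-left  bias=+0
    (11,1)@(23, 3): e=[8,38,2] → #
    (10,2)@(21, 5): e=[24,18,6] → #
    (11,2)@(23, 5): e=[-8,46,10] → ·
    (10,3)@(21, 7): e=[8,26,14] → #
    (11,3)@(23, 7): e=[-24,54,18] → ·
    (9,4)@(19, 9): e=[24,6,18] → #
    (10,4)@(21, 9): e=[-8,34,22] → ·
    (9,5)@(19, 11): e=[8,14,26] → #
    (10,5)@(21, 11): e=[-24,42,30] → ·
    (9,6)@(19, 13): e=[-8,22,34] → ·
    (8,7)@(17, 15): e=[8,2,38] → #
    (9,7)@(19, 15): e=[-24,30,42] → ·
  covered (6 px):
    · · · · · · · · · · · ·
    · · · · · · · · · · · #
    · · · · · · · · · · # ·
    · · · · · · · · · · # ·
    · · · · · · · · · # · ·
    · · · · · · · · · # · ·
    · · · · · · · · · · · ·
    · · · · · · · · # · · ·
    · · · · · · · · · · · ·
    · · · · · · · · · · · ·
    · · · · · · · · · · · ·
T3:
  2·area = 224  (B↔C swapped to make it positive)
  edge (4, 20)→(16, 4): d=(12,-16) top-left  bias=+0
  edge (16, 4)→(18, 20): d=(2,16) right/bottom  bias=-1
  edge (18, 20)→(4, 20): d=(-14,0) right/bottom  bias=-1
    (7,3)@(15, 7): e=[20,22,182] → #
    (8,3)@(17, 7): e=[52,-10,182] → ·
    (6,4)@(13, 9): e=[12,58,154] → #
    (8,4)@(17, 9): e=[76,-6,154] → ·
    (5,5)@(11, 11): e=[4,94,126] → #
    (8,5)@(17, 11): e=[100,-2,126] → ·
    (5,6)@(11, 13): e=[28,98,98] → #
    (8,6)@(17, 13): e=[124,2,98] → #
    (9,6)@(19, 13): e=[156,-30,98] → ·
    (4,7)@(9, 15): e=[20,134,70] → #
    (9,7)@(19, 15): e=[180,-26,70] → ·
    (3,8)@(7, 17): e=[12,170,42] → #
  covered (28 px):
    · · · · · · · · · · · ·
    · · · · · · · · · · · ·
    · · · · · · · · · · · ·
    · · · · · · · # · · · ·
    · · · · · · # # · · · ·
    · · · · · # # # · · · ·
    · · · · · # # # # · · ·
    · · · · # # # # # · · ·
    · · · # # # # # # · · ·
    · · # # # # # # # · · ·
    · · · · · · · · · · · ·

Z-buffer (winner per pixel, '.' = empty):
  . . . . . . . . . . . .
  . . . . . . . . . . . 2
  . . . . . . . . . . 2 .
  . . . . . . . 3 . . 2 .
  . . . . . . 3 3 . 2 . .
  . . 0 . . 3 3 3 . 2 . .
  . . . . 0 3 3 3 3 . . .
  . . . . 3 3 3 3 3 . . .
  . . . 3 3 3 3 3 3 . . .
  . . 3 3 3 3 3 3 3 . . .
  . . 1 . . . . . . . . .

Final: 2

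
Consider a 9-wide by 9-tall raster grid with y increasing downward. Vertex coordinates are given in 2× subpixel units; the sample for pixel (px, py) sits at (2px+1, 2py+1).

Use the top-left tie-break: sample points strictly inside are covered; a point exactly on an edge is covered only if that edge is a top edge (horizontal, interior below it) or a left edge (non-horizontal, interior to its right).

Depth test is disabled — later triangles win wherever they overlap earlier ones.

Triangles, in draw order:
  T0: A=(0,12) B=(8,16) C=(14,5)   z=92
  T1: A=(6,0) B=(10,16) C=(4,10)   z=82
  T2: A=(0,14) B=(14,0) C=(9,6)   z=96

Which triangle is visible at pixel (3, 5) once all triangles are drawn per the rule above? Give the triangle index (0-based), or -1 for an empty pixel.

T0:
  2·area = 112  (B↔C swapped to make it positive)
  edge (0, 12)→(14, 5): d=(14,-7) top-left  bias=+0
  edge (14, 5)→(8, 16): d=(-6,11) right/bottom  bias=-1
  edge (8, 16)→(0, 12): d=(-8,-4) top-left  bias=+0
    (5,3)@(11, 7): e=[7,21,84] → #
    (6,3)@(13, 7): e=[21,-1,92] → ·
    (3,4)@(7, 9): e=[7,53,52] → #
    (4,4)@(9, 9): e=[21,31,60] → #
    (6,4)@(13, 9): e=[49,-13,76] → ·
    (1,5)@(3, 11): e=[7,85,20] → #
    (2,5)@(5, 11): e=[21,63,28] → #
    (5,5)@(11, 11): e=[63,-3,52] → ·
    (1,6)@(3, 13): e=[35,73,4] → #
    (5,6)@(11, 13): e=[91,-15,36] → ·
    (1,7)@(3, 15): e=[63,61,-12] → ·
    (2,7)@(5, 15): e=[77,39,-4] → ·
  covered (13 px):
    · · · · · · · · ·
    · · · · · · · · ·
    · · · · · · · · ·
    · · · · · # · · ·
    · · · # # # · · ·
    · # # # # · · · ·
    · # # # # · · · ·
    · · · # · · · · ·
    · · · · · · · · ·
T1:
  2·area = 72
  edge (6, 0)→(10, 16): d=(4,16) right/bottom  bias=-1
  edge (10, 16)→(4, 10): d=(-6,-6) top-left  bias=+0
  edge (4, 10)→(6, 0): d=(2,-10) top-left  bias=+0
    (2,2)@(5, 5): e=[36,36,0] → #  [on edge]
    (3,2)@(7, 5): e=[4,48,20] → #
    (4,2)@(9, 5): e=[-28,60,40] → ·
    (0,3)@(1, 7): e=[108,0,-36] → ·  [on edge]
    (2,3)@(5, 7): e=[44,24,4] → #
    (4,3)@(9, 7): e=[-20,48,44] → ·
    (1,4)@(3, 9): e=[84,0,-12] → ·  [on edge]
    (2,4)@(5, 9): e=[52,12,8] → #
    (4,4)@(9, 9): e=[-12,36,48] → ·
    (2,5)@(5, 11): e=[60,0,12] → #  [on edge]
    (4,5)@(9, 11): e=[-4,24,52] → ·
    (2,6)@(5, 13): e=[68,-12,16] → ·
    (3,6)@(7, 13): e=[36,0,36] → #  [on edge]
    (1,7)@(3, 15): e=[108,-36,0] → ·  [on edge]
    (4,7)@(9, 15): e=[12,0,60] → #  [on edge]
    (5,8)@(11, 17): e=[-12,0,84] → ·  [on edge]
  covered (11 px):
    · · · · · · · · ·
    · · · · · · · · ·
    · · # # · · · · ·
    · · # # · · · · ·
    · · # # · · · · ·
    · · # # · · · · ·
    · · · # # · · · ·
    · · · · # · · · ·
    · · · · · · · · ·
T2:
  2·area = 14
  edge (0, 14)→(14, 0): d=(14,-14) top-left  bias=+0
  edge (14, 0)→(9, 6): d=(-5,6) right/bottom  bias=-1
  edge (9, 6)→(0, 14): d=(-9,8) right/bottom  bias=-1
    (6,0)@(13, 1): e=[0,1,13] → #  [on edge]
    (7,0)@(15, 1): e=[28,-11,-3] → ·
    (5,1)@(11, 3): e=[0,3,11] → #  [on edge]
    (6,1)@(13, 3): e=[28,-9,-5] → ·
    (4,2)@(9, 5): e=[0,5,9] → #  [on edge]
    (5,2)@(11, 5): e=[28,-7,-7] → ·
    (3,3)@(7, 7): e=[0,7,7] → #  [on edge]
    (4,3)@(9, 7): e=[28,-5,-9] → ·
    (2,4)@(5, 9): e=[0,9,5] → #  [on edge]
    (3,4)@(7, 9): e=[28,-3,-11] → ·
    (1,5)@(3, 11): e=[0,11,3] → #  [on edge]
    (2,5)@(5, 11): e=[28,-1,-13] → ·
    (0,6)@(1, 13): e=[0,13,1] → #  [on edge]
  covered (7 px):
    · · · · · · # · ·
    · · · · · # · · ·
    · · · · # · · · ·
    · · · # · · · · ·
    · · # · · · · · ·
    · # · · · · · · ·
    # · · · · · · · ·
    · · · · · · · · ·
    · · · · · · · · ·

Z-buffer (winner per pixel, '.' = empty):
  . . . . . . 2 . .
  . . . . . 2 . . .
  . . 1 1 2 . . . .
  . . 1 2 . 0 . . .
  . . 2 1 0 0 . . .
  . 2 1 1 0 . . . .
  2 0 0 1 1 . . . .
  . . . 0 1 . . . .
  . . . . . . . . .

Result: 1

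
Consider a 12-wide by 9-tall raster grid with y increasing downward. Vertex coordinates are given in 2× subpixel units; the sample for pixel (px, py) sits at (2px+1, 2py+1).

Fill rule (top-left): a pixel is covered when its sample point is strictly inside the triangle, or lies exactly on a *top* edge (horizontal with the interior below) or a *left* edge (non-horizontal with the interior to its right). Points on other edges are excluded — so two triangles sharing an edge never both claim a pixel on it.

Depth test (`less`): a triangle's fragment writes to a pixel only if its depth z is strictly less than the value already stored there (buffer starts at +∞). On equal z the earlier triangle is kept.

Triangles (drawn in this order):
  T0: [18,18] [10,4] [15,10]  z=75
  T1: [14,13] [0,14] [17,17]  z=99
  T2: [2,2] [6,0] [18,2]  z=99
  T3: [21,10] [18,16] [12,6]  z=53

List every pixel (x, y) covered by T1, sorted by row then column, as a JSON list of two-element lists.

T0:
  2·area = 22
  edge (18, 18)→(10, 4): d=(-8,-14) top-left  bias=+0
  edge (10, 4)→(15, 10): d=(5,6) right/bottom  bias=-1
  edge (15, 10)→(18, 18): d=(3,8) right/bottom  bias=-1
    (6,4)@(13, 9): e=[2,7,13] → X
    (7,4)@(15, 9): e=[30,-5,-3] → .
    (6,5)@(13, 11): e=[-14,17,19] → .
    (7,5)@(15, 11): e=[14,5,3] → X
    (8,5)@(17, 11): e=[42,-7,-13] → .
    (7,6)@(15, 13): e=[-2,15,9] → .
  covered (2 px):
    . . . . . . . . . . . .
    . . . . . . . . . . . .
    . . . . . . . . . . . .
    . . . . . . . . . . . .
    . . . . . . X . . . . .
    . . . . . . . X . . . .
    . . . . . . . . . . . .
    . . . . . . . . . . . .
    . . . . . . . . . . . .
T1:
  2·area = 59  (B↔C swapped to make it positive)
  edge (14, 13)→(17, 17): d=(3,4) right/bottom  bias=-1
  edge (17, 17)→(0, 14): d=(-17,-3) top-left  bias=+0
  edge (0, 14)→(14, 13): d=(14,-1) top-left  bias=+0
    (2,0)@(5, 1): e=[0,236,-177] → .  [on edge]
    (5,4)@(11, 9): e=[0,118,-59] → .  [on edge]
    (3,7)@(7, 15): e=[34,4,21] → X
    (4,7)@(9, 15): e=[26,10,23] → X
    (5,7)@(11, 15): e=[18,16,25] → X
    (6,7)@(13, 15): e=[10,22,27] → X
    (7,7)@(15, 15): e=[2,28,29] → X
    (8,7)@(17, 15): e=[-6,34,31] → .
    (3,8)@(7, 17): e=[40,-30,49] → .
    (4,8)@(9, 17): e=[32,-24,51] → .
    (5,8)@(11, 17): e=[24,-18,53] → .
    (6,8)@(13, 17): e=[16,-12,55] → .
    (8,8)@(17, 17): e=[0,0,59] → .  [on edge]
  covered (5 px):
    . . . . . . . . . . . .
    . . . . . . . . . . . .
    . . . . . . . . . . . .
    . . . . . . . . . . . .
    . . . . . . . . . . . .
    . . . . . . . . . . . .
    . . . . . . . . . . . .
    . . . X X X X X . . . .
    . . . . . . . . . . . .
T2:
  2·area = 32
  edge (2, 2)→(6, 0): d=(4,-2) top-left  bias=+0
  edge (6, 0)→(18, 2): d=(12,2) right/bottom  bias=-1
  edge (18, 2)→(2, 2): d=(-16,0) right/bottom  bias=-1
    (2,0)@(5, 1): e=[2,14,16] → X
    (3,0)@(7, 1): e=[6,10,16] → X
    (4,0)@(9, 1): e=[10,6,16] → X
    (5,0)@(11, 1): e=[14,2,16] → X
    (6,0)@(13, 1): e=[18,-2,16] → .
    (2,1)@(5, 3): e=[10,38,-16] → .
    (3,1)@(7, 3): e=[14,34,-16] → .
    (4,1)@(9, 3): e=[18,30,-16] → .
    (5,1)@(11, 3): e=[22,26,-16] → .
  covered (4 px):
    . . X X X X . . . . . .
    . . . . . . . . . . . .
    . . . . . . . . . . . .
    . . . . . . . . . . . .
    . . . . . . . . . . . .
    . . . . . . . . . . . .
    . . . . . . . . . . . .
    . . . . . . . . . . . .
    . . . . . . . . . . . .
T3:
  2·area = 66
  edge (21, 10)→(18, 16): d=(-3,6) right/bottom  bias=-1
  edge (18, 16)→(12, 6): d=(-6,-10) top-left  bias=+0
  edge (12, 6)→(21, 10): d=(9,4) right/bottom  bias=-1
    (4,0)@(9, 1): e=[99,0,-33] → .  [on edge]
    (6,3)@(13, 7): e=[57,4,5] → X
    (7,3)@(15, 7): e=[45,24,-3] → .
    (6,4)@(13, 9): e=[51,-8,23] → .
    (7,4)@(15, 9): e=[39,12,15] → X
    (8,4)@(17, 9): e=[27,32,7] → X
    (9,4)@(19, 9): e=[15,52,-1] → .
    (7,5)@(15, 11): e=[33,0,33] → X  [on edge]
    (9,5)@(19, 11): e=[9,40,17] → X
    (10,5)@(21, 11): e=[-3,60,9] → .
    (7,6)@(15, 13): e=[27,-12,51] → .
    (8,6)@(17, 13): e=[15,8,43] → X
  covered (8 px):
    . . . . . . . . . . . .
    . . . . . . . . . . . .
    . . . . . . . . . . . .
    . . . . . . X . . . . .
    . . . . . . . X X . . .
    . . . . . . . X X X . .
    . . . . . . . . X X . .
    . . . . . . . . . . . .
    . . . . . . . . . . . .

Result: [[3,7],[4,7],[5,7],[6,7],[7,7]]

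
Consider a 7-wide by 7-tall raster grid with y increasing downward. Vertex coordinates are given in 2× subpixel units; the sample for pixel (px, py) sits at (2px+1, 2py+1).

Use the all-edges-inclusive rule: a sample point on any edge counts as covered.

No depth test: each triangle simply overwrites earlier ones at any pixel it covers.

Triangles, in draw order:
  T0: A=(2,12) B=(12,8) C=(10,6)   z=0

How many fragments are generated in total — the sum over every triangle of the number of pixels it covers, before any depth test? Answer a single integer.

T0:
  2·area = 28  (B↔C swapped to make it positive)
  edge (2, 12)→(10, 6): d=(8,-6) inclusive
  edge (10, 6)→(12, 8): d=(2,2) inclusive
  edge (12, 8)→(2, 12): d=(-10,4) inclusive
    (2,0)@(5, 1): e=[-70,0,98] → ·  [on edge]
    (3,1)@(7, 3): e=[-42,0,70] → ·  [on edge]
    (4,2)@(9, 5): e=[-14,0,42] → ·  [on edge]
    (4,3)@(9, 7): e=[2,4,22] → #
    (5,3)@(11, 7): e=[14,0,14] → #  [on edge]
    (6,3)@(13, 7): e=[26,-4,6] → ·
    (3,4)@(7, 9): e=[6,12,10] → #
    (5,4)@(11, 9): e=[30,4,-6] → ·
    (6,4)@(13, 9): e=[42,0,-14] → ·  [on edge]
    (3,5)@(7, 11): e=[22,16,-10] → ·
    (4,5)@(9, 11): e=[34,12,-18] → ·
  covered (4 px):
    · · · · · · ·
    · · · · · · ·
    · · · · · · ·
    · · · · # # ·
    · · · # # · ·
    · · · · · · ·
    · · · · · · ·

Final: 4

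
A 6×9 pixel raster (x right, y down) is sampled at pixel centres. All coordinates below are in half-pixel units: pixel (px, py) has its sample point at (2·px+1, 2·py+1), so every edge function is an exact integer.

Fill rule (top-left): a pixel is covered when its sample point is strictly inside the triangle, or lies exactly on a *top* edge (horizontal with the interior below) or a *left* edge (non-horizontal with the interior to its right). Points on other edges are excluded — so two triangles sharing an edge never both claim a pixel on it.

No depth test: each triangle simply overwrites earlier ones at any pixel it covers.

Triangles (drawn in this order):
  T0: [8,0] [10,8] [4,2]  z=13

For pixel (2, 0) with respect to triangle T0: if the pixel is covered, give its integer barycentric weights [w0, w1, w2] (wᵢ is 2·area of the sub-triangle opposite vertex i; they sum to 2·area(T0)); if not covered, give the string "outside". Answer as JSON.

T0:
  2·area = 36
  edge (8, 0)→(10, 8): d=(2,8) right/bottom  bias=-1
  edge (10, 8)→(4, 2): d=(-6,-6) top-left  bias=+0
  edge (4, 2)→(8, 0): d=(4,-2) top-left  bias=+0
    (1,0)@(3, 1): e=[42,0,-6] → ·  [on edge]
    (3,0)@(7, 1): e=[10,24,2] → #
    (4,0)@(9, 1): e=[-6,36,6] → ·
    (2,1)@(5, 3): e=[30,0,6] → #  [on edge]
    (4,1)@(9, 3): e=[-2,24,14] → ·
    (2,2)@(5, 5): e=[34,-12,14] → ·
    (3,2)@(7, 5): e=[18,0,18] → #  [on edge]
    (4,2)@(9, 5): e=[2,12,22] → #
    (5,2)@(11, 5): e=[-14,24,26] → ·
    (3,3)@(7, 7): e=[22,-12,26] → ·
    (4,3)@(9, 7): e=[6,0,30] → #  [on edge]
    (5,3)@(11, 7): e=[-10,12,34] → ·
    (5,4)@(11, 9): e=[-6,0,42] → ·  [on edge]
  covered (6 px):
    · · · # · ·
    · · # # · ·
    · · · # # ·
    · · · · # ·
    · · · · · ·
    · · · · · ·
    · · · · · ·
    · · · · · ·
    · · · · · ·

Result: "outside"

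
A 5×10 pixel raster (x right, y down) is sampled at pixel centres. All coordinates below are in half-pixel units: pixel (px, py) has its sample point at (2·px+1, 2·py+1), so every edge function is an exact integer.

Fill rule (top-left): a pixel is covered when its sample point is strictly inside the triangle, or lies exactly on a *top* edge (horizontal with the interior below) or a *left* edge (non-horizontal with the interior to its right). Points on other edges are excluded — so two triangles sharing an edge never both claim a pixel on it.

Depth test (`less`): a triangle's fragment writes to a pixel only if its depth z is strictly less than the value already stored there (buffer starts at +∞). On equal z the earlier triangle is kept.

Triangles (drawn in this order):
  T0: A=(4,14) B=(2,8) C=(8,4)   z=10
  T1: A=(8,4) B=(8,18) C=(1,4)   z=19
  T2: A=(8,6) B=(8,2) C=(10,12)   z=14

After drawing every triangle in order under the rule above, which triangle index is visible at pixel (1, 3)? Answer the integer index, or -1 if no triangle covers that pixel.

T0:
  2·area = 44
  edge (4, 14)→(2, 8): d=(-2,-6) top-left  bias=+0
  edge (2, 8)→(8, 4): d=(6,-4) top-left  bias=+0
  edge (8, 4)→(4, 14): d=(-4,10) right/bottom  bias=-1
    (0,2)@(1, 5): e=[0,-22,66] → ·  [on edge]
    (3,2)@(7, 5): e=[36,2,6] → #
    (4,2)@(9, 5): e=[48,10,-14] → ·
    (2,3)@(5, 7): e=[20,6,18] → #
    (3,3)@(7, 7): e=[32,14,-2] → ·
    (1,4)@(3, 9): e=[4,10,30] → #
    (3,4)@(7, 9): e=[28,26,-10] → ·
    (1,5)@(3, 11): e=[0,22,22] → #  [on edge]
    (3,5)@(7, 11): e=[24,38,-18] → ·
    (1,6)@(3, 13): e=[-4,34,14] → ·
    (2,6)@(5, 13): e=[8,42,-6] → ·
    (2,8)@(5, 17): e=[0,66,-22] → ·  [on edge]
  covered (6 px):
    · · · · ·
    · · · · ·
    · · · # ·
    · · # · ·
    · # # · ·
    · # # · ·
    · · · · ·
    · · · · ·
    · · · · ·
    · · · · ·
T1:
  2·area = 98
  edge (8, 4)→(8, 18): d=(0,14) right/bottom  bias=-1
  edge (8, 18)→(1, 4): d=(-7,-14) top-left  bias=+0
  edge (1, 4)→(8, 4): d=(7,0) top-left  bias=+0
    (1,2)@(3, 5): e=[70,21,7] → #
    (2,2)@(5, 5): e=[42,49,7] → #
    (3,2)@(7, 5): e=[14,77,7] → #
    (4,2)@(9, 5): e=[-14,105,7] → ·
    (1,3)@(3, 7): e=[70,7,21] → #
    (4,3)@(9, 7): e=[-14,91,21] → ·
    (1,4)@(3, 9): e=[70,-7,35] → ·
    (2,4)@(5, 9): e=[42,21,35] → #
    (4,4)@(9, 9): e=[-14,77,35] → ·
    (2,5)@(5, 11): e=[42,7,49] → #
    (4,5)@(9, 11): e=[-14,63,49] → ·
    (2,6)@(5, 13): e=[42,-7,63] → ·
  covered (12 px):
    · · · · ·
    · · · · ·
    · # # # ·
    · # # # ·
    · · # # ·
    · · # # ·
    · · · # ·
    · · · # ·
    · · · · ·
    · · · · ·
T2:
  2·area = 8
  edge (8, 6)→(8, 2): d=(0,-4) top-left  bias=+0
  edge (8, 2)→(10, 12): d=(2,10) right/bottom  bias=-1
  edge (10, 12)→(8, 6): d=(-2,-6) top-left  bias=+0
    (3,1)@(7, 3): e=[-4,12,0] → ·  [on edge]
    (4,3)@(9, 7): e=[4,0,4] → ·  [on edge]
    (4,4)@(9, 9): e=[4,4,0] → #  [on edge]
    (4,5)@(9, 11): e=[4,8,-4] → ·
  covered (1 px):
    · · · · ·
    · · · · ·
    · · · · ·
    · · · · ·
    · · · · #
    · · · · ·
    · · · · ·
    · · · · ·
    · · · · ·
    · · · · ·

Z-buffer (winner per pixel, '.' = empty):
  . . . . .
  . . . . .
  . 1 1 0 .
  . 1 0 1 .
  . 0 0 1 2
  . 0 0 1 .
  . . . 1 .
  . . . 1 .
  . . . . .
  . . . . .

Answer: 1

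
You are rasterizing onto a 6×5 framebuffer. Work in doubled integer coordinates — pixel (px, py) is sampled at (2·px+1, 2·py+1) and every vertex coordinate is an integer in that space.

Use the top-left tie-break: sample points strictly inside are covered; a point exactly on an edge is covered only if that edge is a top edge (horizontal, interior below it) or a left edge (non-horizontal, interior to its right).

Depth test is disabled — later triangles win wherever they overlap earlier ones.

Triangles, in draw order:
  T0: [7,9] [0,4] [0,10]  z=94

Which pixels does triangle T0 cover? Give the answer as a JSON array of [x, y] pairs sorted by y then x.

T0:
  2·area = 42  (B↔C swapped to make it positive)
  edge (7, 9)→(0, 10): d=(-7,1) right/bottom  bias=-1
  edge (0, 10)→(0, 4): d=(0,-6) top-left  bias=+0
  edge (0, 4)→(7, 9): d=(7,5) right/bottom  bias=-1
    (0,2)@(1, 5): e=[34,6,2] → X
    (1,2)@(3, 5): e=[32,18,-8] → .
    (0,3)@(1, 7): e=[20,6,16] → X
    (1,3)@(3, 7): e=[18,18,6] → X
    (2,3)@(5, 7): e=[16,30,-4] → .
    (0,4)@(1, 9): e=[6,6,30] → X
    (2,4)@(5, 9): e=[2,30,10] → X
    (3,4)@(7, 9): e=[0,42,0] → .  [on edge]
  covered (6 px):
    . . . . . .
    . . . . . .
    X . . . . .
    X X . . . .
    X X X . . .

Result: [[0,2],[0,3],[1,3],[0,4],[1,4],[2,4]]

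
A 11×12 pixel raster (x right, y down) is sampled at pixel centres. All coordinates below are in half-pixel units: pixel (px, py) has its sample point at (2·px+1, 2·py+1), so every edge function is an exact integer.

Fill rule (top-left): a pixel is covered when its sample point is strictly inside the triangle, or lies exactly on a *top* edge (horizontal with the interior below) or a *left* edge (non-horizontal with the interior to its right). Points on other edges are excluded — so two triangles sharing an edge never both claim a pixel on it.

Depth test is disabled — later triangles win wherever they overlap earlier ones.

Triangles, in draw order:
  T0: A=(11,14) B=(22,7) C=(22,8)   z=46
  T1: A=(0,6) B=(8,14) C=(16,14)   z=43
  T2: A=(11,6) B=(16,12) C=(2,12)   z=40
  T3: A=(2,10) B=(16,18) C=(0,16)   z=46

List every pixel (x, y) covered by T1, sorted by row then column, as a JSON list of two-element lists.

T0:
  2·area = 11
  edge (11, 14)→(22, 7): d=(11,-7) top-left  bias=+0
  edge (22, 7)→(22, 8): d=(0,1) right/bottom  bias=-1
  edge (22, 8)→(11, 14): d=(-11,6) right/bottom  bias=-1
    (9,4)@(19, 9): e=[1,3,7] → #
    (10,4)@(21, 9): e=[15,1,-5] → ·
    (9,5)@(19, 11): e=[23,3,-15] → ·
  covered (1 px):
    · · · · · · · · · · ·
    · · · · · · · · · · ·
    · · · · · · · · · · ·
    · · · · · · · · · · ·
    · · · · · · · · · # ·
    · · · · · · · · · · ·
    · · · · · · · · · · ·
    · · · · · · · · · · ·
    · · · · · · · · · · ·
    · · · · · · · · · · ·
    · · · · · · · · · · ·
    · · · · · · · · · · ·
T1:
  2·area = 64  (B↔C swapped to make it positive)
  edge (0, 6)→(16, 14): d=(16,8) right/bottom  bias=-1
  edge (16, 14)→(8, 14): d=(-8,0) right/bottom  bias=-1
  edge (8, 14)→(0, 6): d=(-8,-8) top-left  bias=+0
    (0,3)@(1, 7): e=[8,56,0] → #  [on edge]
    (1,3)@(3, 7): e=[-8,56,16] → ·
    (0,4)@(1, 9): e=[40,40,-16] → ·
    (1,4)@(3, 9): e=[24,40,0] → #  [on edge]
    (2,4)@(5, 9): e=[8,40,16] → #
    (3,4)@(7, 9): e=[-8,40,32] → ·
    (1,5)@(3, 11): e=[56,24,-16] → ·
    (2,5)@(5, 11): e=[40,24,0] → #  [on edge]
    (3,5)@(7, 11): e=[24,24,16] → #
    (4,5)@(9, 11): e=[8,24,32] → #
    (5,5)@(11, 11): e=[-8,24,48] → ·
    (2,6)@(5, 13): e=[72,8,-16] → ·
    (3,6)@(7, 13): e=[56,8,0] → #  [on edge]
    (4,7)@(9, 15): e=[72,-8,0] → ·  [on edge]
    (5,8)@(11, 17): e=[88,-24,0] → ·  [on edge]
    (6,9)@(13, 19): e=[104,-40,0] → ·  [on edge]
    (7,10)@(15, 21): e=[120,-56,0] → ·  [on edge]
    (8,11)@(17, 23): e=[136,-72,0] → ·  [on edge]
  covered (10 px):
    · · · · · · · · · · ·
    · · · · · · · · · · ·
    · · · · · · · · · · ·
    # · · · · · · · · · ·
    · # # · · · · · · · ·
    · · # # # · · · · · ·
    · · · # # # # · · · ·
    · · · · · · · · · · ·
    · · · · · · · · · · ·
    · · · · · · · · · · ·
    · · · · · · · · · · ·
    · · · · · · · · · · ·
T2:
  2·area = 84
  edge (11, 6)→(16, 12): d=(5,6) right/bottom  bias=-1
  edge (16, 12)→(2, 12): d=(-14,0) right/bottom  bias=-1
  edge (2, 12)→(11, 6): d=(9,-6) top-left  bias=+0
    (5,3)@(11, 7): e=[5,70,9] → #
    (6,3)@(13, 7): e=[-7,70,21] → ·
    (3,4)@(7, 9): e=[39,42,3] → #
    (4,4)@(9, 9): e=[27,42,15] → #
    (6,4)@(13, 9): e=[3,42,39] → #
    (7,4)@(15, 9): e=[-9,42,51] → ·
    (2,5)@(5, 11): e=[61,14,9] → #
    (7,5)@(15, 11): e=[1,14,69] → #
    (8,5)@(17, 11): e=[-11,14,81] → ·
    (2,6)@(5, 13): e=[71,-14,27] → ·
    (3,6)@(7, 13): e=[59,-14,39] → ·
    (4,6)@(9, 13): e=[47,-14,51] → ·
  covered (11 px):
    · · · · · · · · · · ·
    · · · · · · · · · · ·
    · · · · · · · · · · ·
    · · · · · # · · · · ·
    · · · # # # # · · · ·
    · · # # # # # # · · ·
    · · · · · · · · · · ·
    · · · · · · · · · · ·
    · · · · · · · · · · ·
    · · · · · · · · · · ·
    · · · · · · · · · · ·
    · · · · · · · · · · ·
T3:
  2·area = 100
  edge (2, 10)→(16, 18): d=(14,8) right/bottom  bias=-1
  edge (16, 18)→(0, 16): d=(-16,-2) top-left  bias=+0
  edge (0, 16)→(2, 10): d=(2,-6) top-left  bias=+0
    (2,0)@(5, 1): e=[-150,250,0] → ·  [on edge]
    (1,3)@(3, 7): e=[-50,150,0] → ·  [on edge]
    (1,5)@(3, 11): e=[6,86,8] → #
    (2,5)@(5, 11): e=[-10,90,20] → ·
    (0,6)@(1, 13): e=[50,50,0] → #  [on edge]
    (2,6)@(5, 13): e=[18,58,24] → #
    (3,6)@(7, 13): e=[2,62,36] → #
    (4,6)@(9, 13): e=[-14,66,48] → ·
    (0,7)@(1, 15): e=[78,18,4] → #
    (4,7)@(9, 15): e=[14,34,52] → #
    (5,7)@(11, 15): e=[-2,38,64] → ·
    (0,8)@(1, 17): e=[106,-14,8] → ·
  covered (13 px):
    · · · · · · · · · · ·
    · · · · · · · · · · ·
    · · · · · · · · · · ·
    · · · · · · · · · · ·
    · · · · · · · · · · ·
    · # · · · · · · · · ·
    # # # # · · · · · · ·
    # # # # # · · · · · ·
    · · · · # # # · · · ·
    · · · · · · · · · · ·
    · · · · · · · · · · ·
    · · · · · · · · · · ·

Result: [[0,3],[1,4],[2,4],[2,5],[3,5],[4,5],[3,6],[4,6],[5,6],[6,6]]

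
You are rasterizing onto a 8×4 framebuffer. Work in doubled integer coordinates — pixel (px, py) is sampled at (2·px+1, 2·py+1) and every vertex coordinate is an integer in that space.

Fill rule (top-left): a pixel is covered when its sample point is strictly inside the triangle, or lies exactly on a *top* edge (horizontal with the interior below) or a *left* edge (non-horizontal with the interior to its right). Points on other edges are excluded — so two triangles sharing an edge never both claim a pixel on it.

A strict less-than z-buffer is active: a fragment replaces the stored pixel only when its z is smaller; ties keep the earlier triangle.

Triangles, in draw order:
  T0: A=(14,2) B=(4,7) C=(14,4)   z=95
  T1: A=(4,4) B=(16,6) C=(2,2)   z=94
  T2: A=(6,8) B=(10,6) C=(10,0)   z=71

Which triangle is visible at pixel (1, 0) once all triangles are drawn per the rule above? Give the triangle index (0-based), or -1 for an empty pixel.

T0:
  2·area = 20  (B↔C swapped to make it positive)
  edge (14, 2)→(14, 4): d=(0,2) right/bottom  bias=-1
  edge (14, 4)→(4, 7): d=(-10,3) right/bottom  bias=-1
  edge (4, 7)→(14, 2): d=(10,-5) top-left  bias=+0
    (6,1)@(13, 3): e=[2,13,5] → #
    (7,1)@(15, 3): e=[-2,7,15] → ·
    (4,2)@(9, 5): e=[10,5,5] → #
    (5,2)@(11, 5): e=[6,-1,15] → ·
    (6,2)@(13, 5): e=[2,-7,25] → ·
    (4,3)@(9, 7): e=[10,-15,25] → ·
  covered (2 px):
    · · · · · · · ·
    · · · · · · # ·
    · · · · # · · ·
    · · · · · · · ·
T1:
  2·area = 20  (B↔C swapped to make it positive)
  edge (4, 4)→(2, 2): d=(-2,-2) top-left  bias=+0
  edge (2, 2)→(16, 6): d=(14,4) right/bottom  bias=-1
  edge (16, 6)→(4, 4): d=(-12,-2) top-left  bias=+0
    (0,0)@(1, 1): e=[0,-10,30] → ·  [on edge]
    (1,1)@(3, 3): e=[0,10,10] → #  [on edge]
    (2,1)@(5, 3): e=[4,2,14] → #
    (3,1)@(7, 3): e=[8,-6,18] → ·
    (1,2)@(3, 5): e=[-4,38,-14] → ·
    (2,2)@(5, 5): e=[0,30,-10] → ·  [on edge]
    (5,2)@(11, 5): e=[12,6,2] → #
    (6,2)@(13, 5): e=[16,-2,6] → ·
    (3,3)@(7, 7): e=[0,50,-30] → ·  [on edge]
    (5,3)@(11, 7): e=[8,34,-22] → ·
  covered (3 px):
    · · · · · · · ·
    · # # · · · · ·
    · · · · · # · ·
    · · · · · · · ·
T2:
  2·area = 24  (B↔C swapped to make it positive)
  edge (6, 8)→(10, 0): d=(4,-8) top-left  bias=+0
  edge (10, 0)→(10, 6): d=(0,6) right/bottom  bias=-1
  edge (10, 6)→(6, 8): d=(-4,2) right/bottom  bias=-1
    (4,1)@(9, 3): e=[4,6,14] → #
    (5,1)@(11, 3): e=[20,-6,10] → ·
    (4,2)@(9, 5): e=[12,6,6] → #
    (5,2)@(11, 5): e=[28,-6,2] → ·
    (3,3)@(7, 7): e=[4,18,2] → #
    (4,3)@(9, 7): e=[20,6,-2] → ·
  covered (3 px):
    · · · · · · · ·
    · · · · # · · ·
    · · · · # · · ·
    · · · # · · · ·

Z-buffer (winner per pixel, '.' = empty):
  . . . . . . . .
  . 1 1 . 2 . 0 .
  . . . . 2 1 . .
  . . . 2 . . . .

Result: -1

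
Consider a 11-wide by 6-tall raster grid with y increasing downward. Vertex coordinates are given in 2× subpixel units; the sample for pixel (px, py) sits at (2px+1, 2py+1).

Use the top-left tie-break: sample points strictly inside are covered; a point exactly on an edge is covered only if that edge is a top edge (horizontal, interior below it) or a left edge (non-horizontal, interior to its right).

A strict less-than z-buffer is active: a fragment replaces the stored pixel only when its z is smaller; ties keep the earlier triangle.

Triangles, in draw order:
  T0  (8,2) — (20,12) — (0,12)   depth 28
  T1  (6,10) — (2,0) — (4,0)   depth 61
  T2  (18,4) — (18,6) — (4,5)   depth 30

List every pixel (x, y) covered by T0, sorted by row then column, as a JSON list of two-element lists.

T0:
  2·area = 200
  edge (8, 2)→(20, 12): d=(12,10) right/bottom  bias=-1
  edge (20, 12)→(0, 12): d=(-20,0) right/bottom  bias=-1
  edge (0, 12)→(8, 2): d=(8,-10) top-left  bias=+0
    (4,1)@(9, 3): e=[2,180,18] → X
    (5,1)@(11, 3): e=[-18,180,38] → .
    (3,2)@(7, 5): e=[46,140,14] → X
    (5,2)@(11, 5): e=[6,140,54] → X
    (6,2)@(13, 5): e=[-14,140,74] → .
    (2,3)@(5, 7): e=[90,100,10] → X
    (6,3)@(13, 7): e=[10,100,90] → X
    (7,3)@(15, 7): e=[-10,100,110] → .
    (1,4)@(3, 9): e=[134,60,6] → X
    (7,4)@(15, 9): e=[14,60,126] → X
    (8,4)@(17, 9): e=[-6,60,146] → .
    (0,5)@(1, 11): e=[178,20,2] → X
  covered (25 px):
    . . . . . . . . . . .
    . . . . X . . . . . .
    . . . X X X . . . . .
    . . X X X X X . . . .
    . X X X X X X X . . .
    X X X X X X X X X . .
T1:
  2·area = 20
  edge (6, 10)→(2, 0): d=(-4,-10) top-left  bias=+0
  edge (2, 0)→(4, 0): d=(2,0) top-left  bias=+0
  edge (4, 0)→(6, 10): d=(2,10) right/bottom  bias=-1
    (1,0)@(3, 1): e=[6,2,12] → X
    (2,0)@(5, 1): e=[26,2,-8] → .
    (1,1)@(3, 3): e=[-2,6,16] → .
    (2,2)@(5, 5): e=[10,10,0] → .  [on edge]
    (2,3)@(5, 7): e=[2,14,4] → X
    (3,3)@(7, 7): e=[22,14,-16] → .
    (2,4)@(5, 9): e=[-6,18,8] → .
  covered (2 px):
    . X . . . . . . . . .
    . . . . . . . . . . .
    . . . . . . . . . . .
    . . X . . . . . . . .
    . . . . . . . . . . .
    . . . . . . . . . . .
T2:
  2·area = 28
  edge (18, 4)→(18, 6): d=(0,2) right/bottom  bias=-1
  edge (18, 6)→(4, 5): d=(-14,-1) top-left  bias=+0
  edge (4, 5)→(18, 4): d=(14,-1) top-left  bias=+0
    (2,2)@(5, 5): e=[26,1,1] → X
    (3,2)@(7, 5): e=[22,3,3] → X
    (4,2)@(9, 5): e=[18,5,5] → X
    (5,2)@(11, 5): e=[14,7,7] → X
    (6,2)@(13, 5): e=[10,9,9] → X
    (7,2)@(15, 5): e=[6,11,11] → X
    (8,2)@(17, 5): e=[2,13,13] → X
    (9,2)@(19, 5): e=[-2,15,15] → .
    (2,3)@(5, 7): e=[26,-27,29] → .
    (3,3)@(7, 7): e=[22,-25,31] → .
    (4,3)@(9, 7): e=[18,-23,33] → .
    (5,3)@(11, 7): e=[14,-21,35] → .
  covered (7 px):
    . . . . . . . . . . .
    . . . . . . . . . . .
    . . X X X X X X X . .
    . . . . . . . . . . .
    . . . . . . . . . . .
    . . . . . . . . . . .

Result: [[4,1],[3,2],[4,2],[5,2],[2,3],[3,3],[4,3],[5,3],[6,3],[1,4],[2,4],[3,4],[4,4],[5,4],[6,4],[7,4],[0,5],[1,5],[2,5],[3,5],[4,5],[5,5],[6,5],[7,5],[8,5]]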